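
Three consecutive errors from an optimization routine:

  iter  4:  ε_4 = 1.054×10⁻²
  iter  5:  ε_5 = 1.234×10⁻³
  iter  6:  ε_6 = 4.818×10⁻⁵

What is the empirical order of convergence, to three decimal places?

p ≈ ln(ε_6/ε_5) / ln(ε_5/ε_4)
  = ln(4.818×10⁻⁵/1.234×10⁻³) / ln(1.234×10⁻³/1.054×10⁻²)
  = ln(0.0390438) / ln(0.117078)
  = -3.243071 / -2.144915 ≈ 1.511981

1.512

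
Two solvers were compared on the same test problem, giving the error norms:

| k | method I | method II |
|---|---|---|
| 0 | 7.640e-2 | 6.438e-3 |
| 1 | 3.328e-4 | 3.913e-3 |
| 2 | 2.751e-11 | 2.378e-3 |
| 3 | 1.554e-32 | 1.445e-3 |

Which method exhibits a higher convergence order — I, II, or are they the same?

I

Method I: p ≈ ln(1.554e-32/2.751e-11)/ln(2.751e-11/3.328e-4) ≈ 3.00.
Method II: p ≈ ln(1.445e-3/2.378e-3)/ln(2.378e-3/3.913e-3) ≈ 1.00.
Method I has the higher order (≈3.0 vs ≈1.0).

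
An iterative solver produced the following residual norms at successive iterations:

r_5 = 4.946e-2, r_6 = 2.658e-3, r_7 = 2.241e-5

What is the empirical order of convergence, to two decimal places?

p ≈ ln(r_7/r_6) / ln(r_6/r_5)
  = ln(2.241e-5/2.658e-3) / ln(2.658e-3/4.946e-2)
  = ln(0.00843115) / ln(0.0537404)
  = -4.77582 / -2.92359 ≈ 1.63355

1.63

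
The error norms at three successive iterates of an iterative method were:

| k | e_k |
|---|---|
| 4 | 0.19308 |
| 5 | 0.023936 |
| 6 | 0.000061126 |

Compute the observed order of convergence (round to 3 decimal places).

p ≈ ln(e_6/e_5) / ln(e_5/e_4)
  = ln(0.000061126/0.023936) / ln(0.023936/0.19308)
  = ln(0.00255373) / ln(0.123969)
  = -5.970200 / -2.087724 ≈ 2.859669

2.860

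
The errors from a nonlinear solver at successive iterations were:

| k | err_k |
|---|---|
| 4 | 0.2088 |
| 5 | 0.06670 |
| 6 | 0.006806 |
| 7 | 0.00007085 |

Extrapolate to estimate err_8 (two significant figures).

First estimate the order: p ≈ ln(err_7/err_6) / ln(err_6/err_5) = ln(0.00007085/0.006806)/ln(0.006806/0.06670) = ln(0.0104099)/ln(0.102039) ≈ 2.0001.
Then err_8 ≈ err_7·(err_7/err_6)^p = 0.00007085·(0.0104099)^2.0001 = 0.00007085·0.000108317 ≈ 7.674e-09.

7.7e-9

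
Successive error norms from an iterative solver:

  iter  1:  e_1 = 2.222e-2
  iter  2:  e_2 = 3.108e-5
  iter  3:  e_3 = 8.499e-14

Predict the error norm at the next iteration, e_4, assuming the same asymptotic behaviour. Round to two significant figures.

First estimate the order: p ≈ ln(e_3/e_2) / ln(e_2/e_1) = ln(8.499e-14/3.108e-5)/ln(3.108e-5/2.222e-2) = ln(2.73456e-09)/ln(0.00139874) ≈ 3.0001.
Then e_4 ≈ e_3·(e_3/e_2)^p = 8.499e-14·(2.73456e-09)^3.0001 = 8.499e-14·2.04083e-26 ≈ 1.735e-39.

1.7e-39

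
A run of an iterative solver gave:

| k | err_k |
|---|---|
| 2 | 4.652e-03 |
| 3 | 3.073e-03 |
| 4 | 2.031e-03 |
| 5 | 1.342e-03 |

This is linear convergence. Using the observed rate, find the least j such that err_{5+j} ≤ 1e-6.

18

Rate ρ ≈ err_5/err_4 = 1.342e-03/2.031e-03 = 0.6608.
After j more steps, err_{5+j} ≈ 1.342e-03·ρ^j; need ρ^j ≤ 1e-6/1.342e-03 = 0.000745156.
j ≥ ln(0.000745156)/ln(0.6608) = -7.2019/-0.41430 = 17.383.
So 18 more iterations are needed.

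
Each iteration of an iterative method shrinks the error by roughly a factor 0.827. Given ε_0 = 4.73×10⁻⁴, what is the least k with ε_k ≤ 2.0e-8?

54

After k steps, ε_k ≈ 4.73×10⁻⁴·0.827^k.
Need 0.827^k ≤ 2.0e-8/4.73×10⁻⁴ = 4.22833e-05.
k ≥ ln(4.22833e-05)/ln(0.827) = -10.0711/-0.18995 = 53.020.
Smallest integer k = 54.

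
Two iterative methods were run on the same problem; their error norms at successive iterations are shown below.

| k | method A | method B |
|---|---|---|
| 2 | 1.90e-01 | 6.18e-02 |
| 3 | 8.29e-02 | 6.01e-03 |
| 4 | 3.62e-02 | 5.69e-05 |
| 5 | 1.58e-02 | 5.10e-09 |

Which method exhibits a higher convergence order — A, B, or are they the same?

B

Method A: p ≈ ln(1.58e-02/3.62e-02)/ln(3.62e-02/8.29e-02) ≈ 1.00.
Method B: p ≈ ln(5.10e-09/5.69e-05)/ln(5.69e-05/6.01e-03) ≈ 2.00.
Method B has the higher order (≈2.0 vs ≈1.0).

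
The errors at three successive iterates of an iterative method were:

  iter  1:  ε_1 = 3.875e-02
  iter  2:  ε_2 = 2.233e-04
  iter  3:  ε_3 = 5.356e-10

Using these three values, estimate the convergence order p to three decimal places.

2.510

p ≈ ln(ε_3/ε_2) / ln(ε_2/ε_1)
  = ln(5.356e-10/2.233e-04) / ln(2.233e-04/3.875e-02)
  = ln(2.39857e-06) / ln(0.00576258)
  = -12.940638 / -5.156370 ≈ 2.509641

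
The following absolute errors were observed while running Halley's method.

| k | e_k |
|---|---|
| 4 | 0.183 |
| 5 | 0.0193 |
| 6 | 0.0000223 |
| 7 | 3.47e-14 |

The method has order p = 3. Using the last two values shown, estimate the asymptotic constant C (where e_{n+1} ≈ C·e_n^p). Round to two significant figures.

3.1

C ≈ e_7 / e_6^3
  = 3.47e-14 / (0.0000223)^3
  = 3.47e-14 / 1.10896e-14 ≈ 3.1291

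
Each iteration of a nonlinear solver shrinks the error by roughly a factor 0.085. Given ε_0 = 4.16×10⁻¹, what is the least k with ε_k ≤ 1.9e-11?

After k steps, ε_k ≈ 4.16×10⁻¹·0.085^k.
Need 0.085^k ≤ 1.9e-11/4.16×10⁻¹ = 4.56731e-11.
k ≥ ln(4.56731e-11)/ln(0.085) = -23.8095/-2.46510 = 9.659.
Smallest integer k = 10.

10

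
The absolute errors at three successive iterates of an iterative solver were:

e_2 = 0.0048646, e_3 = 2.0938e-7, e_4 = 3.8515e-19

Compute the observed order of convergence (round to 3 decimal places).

p ≈ ln(e_4/e_3) / ln(e_3/e_2)
  = ln(3.8515e-19/2.0938e-7) / ln(2.0938e-7/0.0048646)
  = ln(1.83948e-12) / ln(4.30416e-05)
  = -27.021538 / -10.053343 ≈ 2.687816

2.688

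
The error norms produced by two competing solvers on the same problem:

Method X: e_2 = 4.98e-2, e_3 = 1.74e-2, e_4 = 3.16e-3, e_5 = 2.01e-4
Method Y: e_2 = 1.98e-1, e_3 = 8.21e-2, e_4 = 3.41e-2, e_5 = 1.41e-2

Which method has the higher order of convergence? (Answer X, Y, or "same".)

Method X: p ≈ ln(2.01e-4/3.16e-3)/ln(3.16e-3/1.74e-2) ≈ 1.61.
Method Y: p ≈ ln(1.41e-2/3.41e-2)/ln(3.41e-2/8.21e-2) ≈ 1.01.
Method X has the higher order (≈1.6 vs ≈1.0).

X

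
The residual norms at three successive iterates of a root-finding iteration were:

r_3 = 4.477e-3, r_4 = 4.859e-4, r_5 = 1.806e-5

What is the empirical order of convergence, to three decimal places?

p ≈ ln(r_5/r_4) / ln(r_4/r_3)
  = ln(1.806e-5/4.859e-4) / ln(4.859e-4/4.477e-3)
  = ln(0.0371681) / ln(0.108532)
  = -3.292304 / -2.220710 ≈ 1.482546

1.483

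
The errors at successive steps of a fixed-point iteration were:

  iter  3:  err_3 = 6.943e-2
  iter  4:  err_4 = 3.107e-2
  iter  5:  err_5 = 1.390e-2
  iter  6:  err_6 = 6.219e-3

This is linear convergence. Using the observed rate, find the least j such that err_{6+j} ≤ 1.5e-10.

22

Rate ρ ≈ err_6/err_5 = 6.219e-3/1.390e-2 = 0.4474.
After j more steps, err_{6+j} ≈ 6.219e-3·ρ^j; need ρ^j ≤ 1.5e-10/6.219e-3 = 2.41196e-08.
j ≥ ln(2.41196e-08)/ln(0.4474) = -17.5402/-0.80430 = 21.808.
So 22 more iterations are needed.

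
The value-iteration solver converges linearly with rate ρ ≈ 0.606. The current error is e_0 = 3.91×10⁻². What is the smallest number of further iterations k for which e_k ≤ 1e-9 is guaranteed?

35

After k steps, e_k ≈ 3.91×10⁻²·0.606^k.
Need 0.606^k ≤ 1e-9/3.91×10⁻² = 2.55754e-08.
k ≥ ln(2.55754e-08)/ln(0.606) = -17.4816/-0.50088 = 34.902.
Smallest integer k = 35.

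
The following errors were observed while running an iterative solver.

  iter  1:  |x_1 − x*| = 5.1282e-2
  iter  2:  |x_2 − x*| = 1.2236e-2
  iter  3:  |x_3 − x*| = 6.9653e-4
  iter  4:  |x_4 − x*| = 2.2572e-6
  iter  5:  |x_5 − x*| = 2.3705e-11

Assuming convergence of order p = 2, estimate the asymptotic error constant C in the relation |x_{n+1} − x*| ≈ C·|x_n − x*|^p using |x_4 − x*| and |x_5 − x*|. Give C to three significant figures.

C ≈ |x_5 − x*| / |x_4 − x*|^2
  = 2.3705e-11 / (2.2572e-6)^2
  = 2.3705e-11 / 5.09495e-12 ≈ 4.6526

4.65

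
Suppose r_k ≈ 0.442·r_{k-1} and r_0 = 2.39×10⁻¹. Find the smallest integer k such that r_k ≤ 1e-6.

16

After k steps, r_k ≈ 2.39×10⁻¹·0.442^k.
Need 0.442^k ≤ 1e-6/2.39×10⁻¹ = 4.1841e-06.
k ≥ ln(4.1841e-06)/ln(0.442) = -12.3842/-0.81645 = 15.168.
Smallest integer k = 16.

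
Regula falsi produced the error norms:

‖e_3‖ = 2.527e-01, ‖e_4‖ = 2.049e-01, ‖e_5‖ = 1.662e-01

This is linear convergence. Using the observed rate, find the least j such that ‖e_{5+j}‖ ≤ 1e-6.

Rate ρ ≈ ‖e_5‖/‖e_4‖ = 1.662e-01/2.049e-01 = 0.8111.
After j more steps, ‖e_{5+j}‖ ≈ 1.662e-01·ρ^j; need ρ^j ≤ 1e-6/1.662e-01 = 6.01685e-06.
j ≥ ln(6.01685e-06)/ln(0.8111) = -12.0209/-0.20936 = 57.417.
So 58 more iterations are needed.

58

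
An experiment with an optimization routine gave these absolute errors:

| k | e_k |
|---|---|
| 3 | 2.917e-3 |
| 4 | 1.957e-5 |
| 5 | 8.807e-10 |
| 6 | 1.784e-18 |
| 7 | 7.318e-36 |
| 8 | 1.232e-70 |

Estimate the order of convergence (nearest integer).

Consecutive ratios: e_8/e_7 = 1.232e-70/7.318e-36 = 1.68352e-35, e_7/e_6 = 7.318e-36/1.784e-18 = 4.10202e-18.
p ≈ ln(1.68352e-35)/ln(4.10202e-18) = -80.0696/-40.0351 ≈ 2.00.
So the convergence is quadratic (order 2).

2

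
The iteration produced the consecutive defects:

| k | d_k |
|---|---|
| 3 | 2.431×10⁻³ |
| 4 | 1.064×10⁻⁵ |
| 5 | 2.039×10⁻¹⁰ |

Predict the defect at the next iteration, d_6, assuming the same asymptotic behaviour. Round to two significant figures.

First estimate the order: p ≈ ln(d_5/d_4) / ln(d_4/d_3) = ln(2.039×10⁻¹⁰/1.064×10⁻⁵)/ln(1.064×10⁻⁵/2.431×10⁻³) = ln(1.91635e-05)/ln(0.0043768) ≈ 1.9999.
Then d_6 ≈ d_5·(d_5/d_4)^p = 2.039×10⁻¹⁰·(1.91635e-05)^1.9999 = 2.039×10⁻¹⁰·3.67639e-10 ≈ 7.496e-20.

7.5e-20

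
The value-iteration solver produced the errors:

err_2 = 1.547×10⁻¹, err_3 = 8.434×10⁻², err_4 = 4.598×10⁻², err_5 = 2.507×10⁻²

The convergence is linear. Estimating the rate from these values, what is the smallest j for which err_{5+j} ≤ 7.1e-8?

Rate ρ ≈ err_5/err_4 = 2.507×10⁻²/4.598×10⁻² = 0.5452.
After j more steps, err_{5+j} ≈ 2.507×10⁻²·ρ^j; need ρ^j ≤ 7.1e-8/2.507×10⁻² = 2.83207e-06.
j ≥ ln(2.83207e-06)/ln(0.5452) = -12.7745/-0.60660 = 21.059.
So 22 more iterations are needed.

22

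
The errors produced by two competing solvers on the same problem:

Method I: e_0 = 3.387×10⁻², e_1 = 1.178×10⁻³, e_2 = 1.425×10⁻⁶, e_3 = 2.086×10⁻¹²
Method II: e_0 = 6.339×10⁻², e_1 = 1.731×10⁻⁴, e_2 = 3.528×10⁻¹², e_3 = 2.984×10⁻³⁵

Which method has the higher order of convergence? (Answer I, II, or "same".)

Method I: p ≈ ln(2.086×10⁻¹²/1.425×10⁻⁶)/ln(1.425×10⁻⁶/1.178×10⁻³) ≈ 2.00.
Method II: p ≈ ln(2.984×10⁻³⁵/3.528×10⁻¹²)/ln(3.528×10⁻¹²/1.731×10⁻⁴) ≈ 3.00.
Method II has the higher order (≈3.0 vs ≈2.0).

II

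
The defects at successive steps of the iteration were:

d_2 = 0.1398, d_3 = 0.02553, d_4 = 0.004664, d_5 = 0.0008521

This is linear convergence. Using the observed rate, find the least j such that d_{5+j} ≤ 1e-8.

Rate ρ ≈ d_5/d_4 = 0.0008521/0.004664 = 0.1827.
After j more steps, d_{5+j} ≈ 0.0008521·ρ^j; need ρ^j ≤ 1e-8/0.0008521 = 1.17357e-05.
j ≥ ln(1.17357e-05)/ln(0.1827) = -11.3529/-1.69991 = 6.679.
So 7 more iterations are needed.

7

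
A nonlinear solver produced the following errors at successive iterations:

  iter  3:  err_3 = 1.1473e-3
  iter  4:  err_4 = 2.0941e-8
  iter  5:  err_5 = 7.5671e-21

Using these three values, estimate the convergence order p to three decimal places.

2.626

p ≈ ln(err_5/err_4) / ln(err_4/err_3)
  = ln(7.5671e-21/2.0941e-8) / ln(2.0941e-8/1.1473e-3)
  = ln(3.61353e-13) / ln(1.82524e-05)
  = -28.648921 / -10.911214 ≈ 2.625640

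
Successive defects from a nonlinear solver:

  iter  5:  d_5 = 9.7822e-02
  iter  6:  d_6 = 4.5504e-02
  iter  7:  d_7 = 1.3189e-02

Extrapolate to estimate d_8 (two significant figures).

1.8e-3

First estimate the order: p ≈ ln(d_7/d_6) / ln(d_6/d_5) = ln(1.3189e-02/4.5504e-02)/ln(4.5504e-02/9.7822e-02) = ln(0.289843)/ln(0.465171) ≈ 1.6181.
Then d_8 ≈ d_7·(d_7/d_6)^p = 1.3189e-02·(0.289843)^1.6181 = 1.3189e-02·0.134811 ≈ 0.001778.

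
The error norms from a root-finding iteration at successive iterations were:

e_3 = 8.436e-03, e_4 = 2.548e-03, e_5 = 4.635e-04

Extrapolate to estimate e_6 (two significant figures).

First estimate the order: p ≈ ln(e_5/e_4) / ln(e_4/e_3) = ln(4.635e-04/2.548e-03)/ln(2.548e-03/8.436e-03) = ln(0.181907)/ln(0.302039) ≈ 1.4235.
Then e_6 ≈ e_5·(e_5/e_4)^p = 4.635e-04·(0.181907)^1.4235 = 4.635e-04·0.0883885 ≈ 4.097e-05.

4.1e-5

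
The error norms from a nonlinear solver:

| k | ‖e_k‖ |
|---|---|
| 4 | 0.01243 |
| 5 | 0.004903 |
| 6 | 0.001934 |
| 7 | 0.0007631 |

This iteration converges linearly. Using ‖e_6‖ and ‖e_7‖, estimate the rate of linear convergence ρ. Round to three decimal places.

0.395

ρ ≈ ‖e_7‖/‖e_6‖ = 0.0007631/0.001934 = 0.39457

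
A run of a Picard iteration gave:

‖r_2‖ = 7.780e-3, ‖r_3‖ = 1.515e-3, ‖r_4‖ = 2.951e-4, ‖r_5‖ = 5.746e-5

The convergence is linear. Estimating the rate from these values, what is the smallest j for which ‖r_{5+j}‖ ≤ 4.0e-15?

Rate ρ ≈ ‖r_5‖/‖r_4‖ = 5.746e-5/2.951e-4 = 0.1947.
After j more steps, ‖r_{5+j}‖ ≈ 5.746e-5·ρ^j; need ρ^j ≤ 4.0e-15/5.746e-5 = 6.96136e-11.
j ≥ ln(6.96136e-11)/ln(0.1947) = -23.3881/-1.63630 = 14.293.
So 15 more iterations are needed.

15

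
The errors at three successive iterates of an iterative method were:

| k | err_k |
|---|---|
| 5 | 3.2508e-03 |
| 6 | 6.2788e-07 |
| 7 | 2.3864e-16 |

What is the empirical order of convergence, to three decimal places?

p ≈ ln(err_7/err_6) / ln(err_6/err_5)
  = ln(2.3864e-16/6.2788e-07) / ln(6.2788e-07/3.2508e-03)
  = ln(3.80073e-10) / ln(0.000193146)
  = -21.690658 / -8.552064 ≈ 2.536307

2.536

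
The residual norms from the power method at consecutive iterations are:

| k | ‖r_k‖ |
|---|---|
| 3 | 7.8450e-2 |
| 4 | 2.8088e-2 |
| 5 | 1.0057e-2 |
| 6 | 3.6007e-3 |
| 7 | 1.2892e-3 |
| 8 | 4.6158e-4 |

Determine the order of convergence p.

1

Consecutive ratios: ‖r_8‖/‖r_7‖ = 4.6158e-4/1.2892e-3 = 0.358036, ‖r_7‖/‖r_6‖ = 1.2892e-3/3.6007e-3 = 0.358041.
p ≈ ln(0.358036)/ln(0.358041) = -1.0271/-1.0271 ≈ 1.00.
So the convergence is linear (order 1).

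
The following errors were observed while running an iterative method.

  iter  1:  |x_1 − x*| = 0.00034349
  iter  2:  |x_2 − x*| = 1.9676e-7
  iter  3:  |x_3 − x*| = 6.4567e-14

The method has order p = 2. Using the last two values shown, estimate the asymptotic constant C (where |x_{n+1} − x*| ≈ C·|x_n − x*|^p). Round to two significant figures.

1.7

C ≈ |x_3 − x*| / |x_2 − x*|^2
  = 6.4567e-14 / (1.9676e-7)^2
  = 6.4567e-14 / 3.87145e-14 ≈ 1.6678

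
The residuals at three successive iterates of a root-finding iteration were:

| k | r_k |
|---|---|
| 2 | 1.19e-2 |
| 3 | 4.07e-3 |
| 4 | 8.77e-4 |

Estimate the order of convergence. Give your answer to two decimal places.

1.43

p ≈ ln(r_4/r_3) / ln(r_3/r_2)
  = ln(8.77e-4/4.07e-3) / ln(4.07e-3/1.19e-2)
  = ln(0.215479) / ln(0.342017)
  = -1.53489 / -1.07289 ≈ 1.43061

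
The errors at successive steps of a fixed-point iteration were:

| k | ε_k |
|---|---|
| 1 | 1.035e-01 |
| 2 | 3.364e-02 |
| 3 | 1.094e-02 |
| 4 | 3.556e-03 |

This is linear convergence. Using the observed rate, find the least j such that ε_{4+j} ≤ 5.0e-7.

Rate ρ ≈ ε_4/ε_3 = 3.556e-03/1.094e-02 = 0.3250.
After j more steps, ε_{4+j} ≈ 3.556e-03·ρ^j; need ρ^j ≤ 5.0e-7/3.556e-03 = 0.000140607.
j ≥ ln(0.000140607)/ln(0.3250) = -8.8695/-1.12393 = 7.892.
So 8 more iterations are needed.

8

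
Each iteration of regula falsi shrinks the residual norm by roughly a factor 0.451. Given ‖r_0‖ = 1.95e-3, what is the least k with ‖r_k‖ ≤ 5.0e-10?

After k steps, ‖r_k‖ ≈ 1.95e-3·0.451^k.
Need 0.451^k ≤ 5.0e-10/1.95e-3 = 2.5641e-07.
k ≥ ln(2.5641e-07)/ln(0.451) = -15.1765/-0.79629 = 19.059.
Smallest integer k = 20.

20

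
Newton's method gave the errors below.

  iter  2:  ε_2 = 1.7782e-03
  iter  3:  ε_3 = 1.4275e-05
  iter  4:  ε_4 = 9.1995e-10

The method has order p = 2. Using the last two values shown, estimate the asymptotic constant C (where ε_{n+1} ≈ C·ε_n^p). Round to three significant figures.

C ≈ ε_4 / ε_3^2
  = 9.1995e-10 / (1.4275e-05)^2
  = 9.1995e-10 / 2.03776e-10 ≈ 4.5145

4.51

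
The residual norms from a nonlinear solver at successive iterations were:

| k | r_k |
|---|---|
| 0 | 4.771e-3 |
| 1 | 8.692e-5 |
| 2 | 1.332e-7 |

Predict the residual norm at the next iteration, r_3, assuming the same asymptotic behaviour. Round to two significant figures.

3.7e-12

First estimate the order: p ≈ ln(r_2/r_1) / ln(r_1/r_0) = ln(1.332e-7/8.692e-5)/ln(8.692e-5/4.771e-3) = ln(0.00153244)/ln(0.0182184) ≈ 1.6181.
Then r_3 ≈ r_2·(r_2/r_1)^p = 1.332e-7·(0.00153244)^1.6181 = 1.332e-7·2.79042e-05 ≈ 3.717e-12.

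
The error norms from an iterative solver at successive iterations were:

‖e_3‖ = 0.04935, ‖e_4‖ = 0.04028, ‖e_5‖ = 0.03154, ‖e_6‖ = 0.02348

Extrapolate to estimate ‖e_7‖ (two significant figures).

First estimate the order: p ≈ ln(‖e_6‖/‖e_5‖) / ln(‖e_5‖/‖e_4‖) = ln(0.02348/0.03154)/ln(0.03154/0.04028) = ln(0.744451)/ln(0.783019) ≈ 1.2065.
Then ‖e_7‖ ≈ ‖e_6‖·(‖e_6‖/‖e_5‖)^p = 0.02348·(0.744451)^1.2065 = 0.02348·0.700439 ≈ 0.01645.

1.6e-2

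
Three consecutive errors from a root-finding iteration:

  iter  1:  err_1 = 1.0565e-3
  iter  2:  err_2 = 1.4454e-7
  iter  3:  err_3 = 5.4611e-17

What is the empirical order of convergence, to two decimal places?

p ≈ ln(err_3/err_2) / ln(err_2/err_1)
  = ln(5.4611e-17/1.4454e-7) / ln(1.4454e-7/1.0565e-3)
  = ln(3.77826e-10) / ln(0.00013681)
  = -21.69659 / -8.89692 ≈ 2.43866

2.44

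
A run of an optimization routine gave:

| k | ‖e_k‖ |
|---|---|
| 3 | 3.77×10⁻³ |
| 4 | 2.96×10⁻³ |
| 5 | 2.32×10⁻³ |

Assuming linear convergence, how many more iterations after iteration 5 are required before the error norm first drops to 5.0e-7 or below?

Rate ρ ≈ ‖e_5‖/‖e_4‖ = 2.32×10⁻³/2.96×10⁻³ = 0.7838.
After j more steps, ‖e_{5+j}‖ ≈ 2.32×10⁻³·ρ^j; need ρ^j ≤ 5.0e-7/2.32×10⁻³ = 0.000215517.
j ≥ ln(0.000215517)/ln(0.7838) = -8.4425/-0.24360 = 34.657.
So 35 more iterations are needed.

35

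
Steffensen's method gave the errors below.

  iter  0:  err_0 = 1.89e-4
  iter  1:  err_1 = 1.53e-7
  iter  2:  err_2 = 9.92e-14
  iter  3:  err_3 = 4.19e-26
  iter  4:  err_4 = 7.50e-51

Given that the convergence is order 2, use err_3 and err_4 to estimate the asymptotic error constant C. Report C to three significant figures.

4.27

C ≈ err_4 / err_3^2
  = 7.50e-51 / (4.19e-26)^2
  = 7.50e-51 / 1.75561e-51 ≈ 4.272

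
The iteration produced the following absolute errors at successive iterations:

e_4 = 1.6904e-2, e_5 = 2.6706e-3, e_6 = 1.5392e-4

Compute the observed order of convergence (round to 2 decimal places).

1.55

p ≈ ln(e_6/e_5) / ln(e_5/e_4)
  = ln(1.5392e-4/2.6706e-3) / ln(2.6706e-3/1.6904e-2)
  = ln(0.057635) / ln(0.157986)
  = -2.85363 / -1.84525 ≈ 1.54647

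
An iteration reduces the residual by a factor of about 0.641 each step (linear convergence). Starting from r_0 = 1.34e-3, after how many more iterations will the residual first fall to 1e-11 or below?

43

After k steps, r_k ≈ 1.34e-3·0.641^k.
Need 0.641^k ≤ 1e-11/1.34e-3 = 7.46269e-09.
k ≥ ln(7.46269e-09)/ln(0.641) = -18.7133/-0.44473 = 42.078.
Smallest integer k = 43.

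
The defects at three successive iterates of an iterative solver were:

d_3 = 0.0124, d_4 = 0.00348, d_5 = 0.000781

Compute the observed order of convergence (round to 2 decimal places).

p ≈ ln(d_5/d_4) / ln(d_4/d_3)
  = ln(0.000781/0.00348) / ln(0.00348/0.0124)
  = ln(0.224425) / ln(0.280645)
  = -1.49421 / -1.27066 ≈ 1.17593

1.18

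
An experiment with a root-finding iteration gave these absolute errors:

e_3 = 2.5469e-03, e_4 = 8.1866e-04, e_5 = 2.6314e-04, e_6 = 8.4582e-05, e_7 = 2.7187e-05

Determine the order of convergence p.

Consecutive ratios: e_7/e_6 = 2.7187e-05/8.4582e-05 = 0.321428, e_6/e_5 = 8.4582e-05/2.6314e-04 = 0.321433.
p ≈ ln(0.321428)/ln(0.321433) = -1.1350/-1.1350 ≈ 1.00.
So the convergence is linear (order 1).

1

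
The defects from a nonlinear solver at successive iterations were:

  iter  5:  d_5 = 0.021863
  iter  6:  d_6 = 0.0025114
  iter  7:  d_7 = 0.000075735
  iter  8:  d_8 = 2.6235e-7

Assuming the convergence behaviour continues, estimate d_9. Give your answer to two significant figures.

2.7e-11

First estimate the order: p ≈ ln(d_8/d_7) / ln(d_7/d_6) = ln(2.6235e-7/0.000075735)/ln(0.000075735/0.0025114) = ln(0.00346405)/ln(0.0301565) ≈ 1.6180.
Then d_9 ≈ d_8·(d_8/d_7)^p = 2.6235e-7·(0.00346405)^1.6180 = 2.6235e-7·0.000104483 ≈ 2.741e-11.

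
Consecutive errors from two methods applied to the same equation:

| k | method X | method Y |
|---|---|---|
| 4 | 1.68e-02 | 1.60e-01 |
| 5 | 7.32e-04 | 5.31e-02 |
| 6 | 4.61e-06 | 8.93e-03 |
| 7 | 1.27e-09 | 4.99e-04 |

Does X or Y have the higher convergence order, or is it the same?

Method X: p ≈ ln(1.27e-09/4.61e-06)/ln(4.61e-06/7.32e-04) ≈ 1.62.
Method Y: p ≈ ln(4.99e-04/8.93e-03)/ln(8.93e-03/5.31e-02) ≈ 1.62.
Both orders ≈ 1.6 — effectively the same.

same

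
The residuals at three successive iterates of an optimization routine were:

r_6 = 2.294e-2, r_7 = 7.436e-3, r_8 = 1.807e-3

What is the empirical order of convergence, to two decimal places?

p ≈ ln(r_8/r_7) / ln(r_7/r_6)
  = ln(1.807e-3/7.436e-3) / ln(7.436e-3/2.294e-2)
  = ln(0.243007) / ln(0.32415)
  = -1.41467 / -1.12655 ≈ 1.25575

1.26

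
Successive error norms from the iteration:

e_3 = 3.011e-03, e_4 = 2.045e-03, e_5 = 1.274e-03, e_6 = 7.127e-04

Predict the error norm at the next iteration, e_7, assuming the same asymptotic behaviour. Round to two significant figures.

First estimate the order: p ≈ ln(e_6/e_5) / ln(e_5/e_4) = ln(7.127e-04/1.274e-03)/ln(1.274e-03/2.045e-03) = ln(0.559419)/ln(0.622983) ≈ 1.2274.
Then e_7 ≈ e_6·(e_6/e_5)^p = 7.127e-04·(0.559419)^1.2274 = 7.127e-04·0.490199 ≈ 0.0003494.

3.5e-4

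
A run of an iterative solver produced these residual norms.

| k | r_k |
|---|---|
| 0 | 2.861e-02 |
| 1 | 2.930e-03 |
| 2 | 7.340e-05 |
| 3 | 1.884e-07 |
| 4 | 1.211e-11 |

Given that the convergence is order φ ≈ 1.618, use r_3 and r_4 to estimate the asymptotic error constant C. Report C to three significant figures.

0.921

C ≈ r_4 / r_3^1.618
  = 1.211e-11 / (1.884e-07)^1.618
  = 1.211e-11 / 1.31547e-11 ≈ 0.92058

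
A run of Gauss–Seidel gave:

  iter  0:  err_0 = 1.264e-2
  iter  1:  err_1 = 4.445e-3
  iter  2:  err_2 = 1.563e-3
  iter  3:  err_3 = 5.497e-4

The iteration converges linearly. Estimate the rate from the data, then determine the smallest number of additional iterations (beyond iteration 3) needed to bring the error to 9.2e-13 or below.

20

Rate ρ ≈ err_3/err_2 = 5.497e-4/1.563e-3 = 0.3517.
After j more steps, err_{3+j} ≈ 5.497e-4·ρ^j; need ρ^j ≤ 9.2e-13/5.497e-4 = 1.67364e-09.
j ≥ ln(1.67364e-09)/ln(0.3517) = -20.2083/-1.04498 = 19.338.
So 20 more iterations are needed.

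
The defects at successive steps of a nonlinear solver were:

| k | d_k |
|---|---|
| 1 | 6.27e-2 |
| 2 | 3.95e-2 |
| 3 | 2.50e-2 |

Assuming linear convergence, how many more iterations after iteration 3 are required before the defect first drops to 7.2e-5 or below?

13

Rate ρ ≈ d_3/d_2 = 2.50e-2/3.95e-2 = 0.6329.
After j more steps, d_{3+j} ≈ 2.50e-2·ρ^j; need ρ^j ≤ 7.2e-5/2.50e-2 = 0.00288.
j ≥ ln(0.00288)/ln(0.6329) = -5.8500/-0.45744 = 12.789.
So 13 more iterations are needed.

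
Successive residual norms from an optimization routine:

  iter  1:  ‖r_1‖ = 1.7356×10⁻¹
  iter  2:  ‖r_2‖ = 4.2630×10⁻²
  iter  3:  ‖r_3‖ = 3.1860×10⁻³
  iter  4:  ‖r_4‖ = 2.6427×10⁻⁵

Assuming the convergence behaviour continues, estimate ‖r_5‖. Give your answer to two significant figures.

3.8e-9

First estimate the order: p ≈ ln(‖r_4‖/‖r_3‖) / ln(‖r_3‖/‖r_2‖) = ln(2.6427×10⁻⁵/3.1860×10⁻³)/ln(3.1860×10⁻³/4.2630×10⁻²) = ln(0.00829473)/ln(0.0747361) ≈ 1.8475.
Then ‖r_5‖ ≈ ‖r_4‖·(‖r_4‖/‖r_3‖)^p = 2.6427×10⁻⁵·(0.00829473)^1.8475 = 2.6427×10⁻⁵·0.000142885 ≈ 3.776e-09.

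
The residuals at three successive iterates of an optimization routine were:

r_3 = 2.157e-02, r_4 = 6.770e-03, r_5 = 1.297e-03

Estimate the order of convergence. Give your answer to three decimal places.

1.426

p ≈ ln(r_5/r_4) / ln(r_4/r_3)
  = ln(1.297e-03/6.770e-03) / ln(6.770e-03/2.157e-02)
  = ln(0.191581) / ln(0.313862)
  = -1.652445 / -1.158802 ≈ 1.425994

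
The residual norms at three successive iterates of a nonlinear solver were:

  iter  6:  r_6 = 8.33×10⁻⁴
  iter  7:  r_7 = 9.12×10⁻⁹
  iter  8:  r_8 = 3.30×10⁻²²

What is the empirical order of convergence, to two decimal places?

2.71

p ≈ ln(r_8/r_7) / ln(r_7/r_6)
  = ln(3.30×10⁻²²/9.12×10⁻⁹) / ln(9.12×10⁻⁹/8.33×10⁻⁴)
  = ln(3.61842e-14) / ln(1.09484e-05)
  = -30.95015 / -11.42232 ≈ 2.70962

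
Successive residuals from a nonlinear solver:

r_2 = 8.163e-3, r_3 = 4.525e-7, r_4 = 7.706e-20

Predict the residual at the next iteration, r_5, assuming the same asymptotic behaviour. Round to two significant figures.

3.8e-58

First estimate the order: p ≈ ln(r_4/r_3) / ln(r_3/r_2) = ln(7.706e-20/4.525e-7)/ln(4.525e-7/8.163e-3) = ln(1.70298e-13)/ln(5.54331e-05) ≈ 3.0000.
Then r_5 ≈ r_4·(r_4/r_3)^p = 7.706e-20·(1.70298e-13)^3.0000 = 7.706e-20·4.93888e-39 ≈ 3.806e-58.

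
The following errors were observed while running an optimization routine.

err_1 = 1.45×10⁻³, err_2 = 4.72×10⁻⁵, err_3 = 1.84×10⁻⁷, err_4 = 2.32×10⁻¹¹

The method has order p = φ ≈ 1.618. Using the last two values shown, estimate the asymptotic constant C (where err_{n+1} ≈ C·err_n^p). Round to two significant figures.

1.8

C ≈ err_4 / err_3^1.618
  = 2.32×10⁻¹¹ / (1.84×10⁻⁷)^1.618
  = 2.32×10⁻¹¹ / 1.26612e-11 ≈ 1.8324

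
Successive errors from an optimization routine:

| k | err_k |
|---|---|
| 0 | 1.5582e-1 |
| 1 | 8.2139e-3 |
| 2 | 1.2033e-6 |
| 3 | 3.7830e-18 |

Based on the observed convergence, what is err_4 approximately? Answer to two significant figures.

First estimate the order: p ≈ ln(err_3/err_2) / ln(err_2/err_1) = ln(3.7830e-18/1.2033e-6)/ln(1.2033e-6/8.2139e-3) = ln(3.14385e-12)/ln(0.000146496) ≈ 3.0000.
Then err_4 ≈ err_3·(err_3/err_2)^p = 3.7830e-18·(3.14385e-12)^3.0000 = 3.7830e-18·3.10732e-35 ≈ 1.175e-52.

1.2e-52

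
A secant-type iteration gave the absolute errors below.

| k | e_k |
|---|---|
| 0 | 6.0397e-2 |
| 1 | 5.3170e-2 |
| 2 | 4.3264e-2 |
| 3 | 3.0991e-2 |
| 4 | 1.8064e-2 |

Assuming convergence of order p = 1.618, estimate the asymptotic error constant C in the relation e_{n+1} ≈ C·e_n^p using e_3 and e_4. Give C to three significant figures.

C ≈ e_4 / e_3^1.618
  = 1.8064e-2 / (3.0991e-2)^1.618
  = 1.8064e-2 / 0.00362092 ≈ 4.9888

4.99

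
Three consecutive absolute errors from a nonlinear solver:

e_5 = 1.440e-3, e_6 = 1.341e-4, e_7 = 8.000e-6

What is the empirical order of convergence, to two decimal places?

1.19

p ≈ ln(e_7/e_6) / ln(e_6/e_5)
  = ln(8.000e-6/1.341e-4) / ln(1.341e-4/1.440e-3)
  = ln(0.059657) / ln(0.093125)
  = -2.81914 / -2.37381 ≈ 1.18760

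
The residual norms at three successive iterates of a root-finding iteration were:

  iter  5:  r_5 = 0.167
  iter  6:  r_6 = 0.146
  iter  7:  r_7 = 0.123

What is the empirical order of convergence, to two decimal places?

1.28

p ≈ ln(r_7/r_6) / ln(r_6/r_5)
  = ln(0.123/0.146) / ln(0.146/0.167)
  = ln(0.842466) / ln(0.874251)
  = -0.17142 / -0.13439 ≈ 1.27554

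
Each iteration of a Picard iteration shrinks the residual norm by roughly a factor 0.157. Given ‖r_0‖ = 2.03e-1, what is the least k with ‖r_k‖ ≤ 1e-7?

After k steps, ‖r_k‖ ≈ 2.03e-1·0.157^k.
Need 0.157^k ≤ 1e-7/2.03e-1 = 4.92611e-07.
k ≥ ln(4.92611e-07)/ln(0.157) = -14.5235/-1.85151 = 7.844.
Smallest integer k = 8.

8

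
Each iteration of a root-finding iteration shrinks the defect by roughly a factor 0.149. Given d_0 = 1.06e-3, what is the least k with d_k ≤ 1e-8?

After k steps, d_k ≈ 1.06e-3·0.149^k.
Need 0.149^k ≤ 1e-8/1.06e-3 = 9.43396e-06.
k ≥ ln(9.43396e-06)/ln(0.149) = -11.5712/-1.90381 = 6.078.
Smallest integer k = 7.

7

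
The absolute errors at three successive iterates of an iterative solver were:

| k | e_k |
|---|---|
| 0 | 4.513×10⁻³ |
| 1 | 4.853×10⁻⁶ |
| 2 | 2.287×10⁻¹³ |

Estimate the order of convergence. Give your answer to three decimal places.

p ≈ ln(e_2/e_1) / ln(e_1/e_0)
  = ln(2.287×10⁻¹³/4.853×10⁻⁶) / ln(4.853×10⁻⁶/4.513×10⁻³)
  = ln(4.71255e-08) / ln(0.00107534)
  = -16.870452 / -6.835118 ≈ 2.468202

2.468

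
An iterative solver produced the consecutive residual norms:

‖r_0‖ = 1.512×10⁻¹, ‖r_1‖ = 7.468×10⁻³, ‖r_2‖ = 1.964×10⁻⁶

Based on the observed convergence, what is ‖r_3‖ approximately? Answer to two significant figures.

3.0e-16

First estimate the order: p ≈ ln(‖r_2‖/‖r_1‖) / ln(‖r_1‖/‖r_0‖) = ln(1.964×10⁻⁶/7.468×10⁻³)/ln(7.468×10⁻³/1.512×10⁻¹) = ln(0.000262989)/ln(0.0493915) ≈ 2.7405.
Then ‖r_3‖ ≈ ‖r_2‖·(‖r_2‖/‖r_1‖)^p = 1.964×10⁻⁶·(0.000262989)^2.7405 = 1.964×10⁻⁶·1.54468e-10 ≈ 3.034e-16.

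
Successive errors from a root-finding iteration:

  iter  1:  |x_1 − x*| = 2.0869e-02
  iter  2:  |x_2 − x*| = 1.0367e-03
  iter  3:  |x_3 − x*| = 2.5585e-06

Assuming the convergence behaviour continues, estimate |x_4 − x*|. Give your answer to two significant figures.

1.6e-11

First estimate the order: p ≈ ln(|x_3 − x*|/|x_2 − x*|) / ln(|x_2 − x*|/|x_1 − x*|) = ln(2.5585e-06/1.0367e-03)/ln(1.0367e-03/2.0869e-02) = ln(0.00246793)/ln(0.0496766) ≈ 2.0000.
Then |x_4 − x*| ≈ |x_3 − x*|·(|x_3 − x*|/|x_2 − x*|)^p = 2.5585e-06·(0.00246793)^2.0000 = 2.5585e-06·6.09068e-06 ≈ 1.558e-11.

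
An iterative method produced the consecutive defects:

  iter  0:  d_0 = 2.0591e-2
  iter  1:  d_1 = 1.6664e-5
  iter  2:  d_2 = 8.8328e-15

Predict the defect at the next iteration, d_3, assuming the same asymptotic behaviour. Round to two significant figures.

1.3e-42

First estimate the order: p ≈ ln(d_2/d_1) / ln(d_1/d_0) = ln(8.8328e-15/1.6664e-5)/ln(1.6664e-5/2.0591e-2) = ln(5.30053e-10)/ln(0.000809286) ≈ 3.0000.
Then d_3 ≈ d_2·(d_2/d_1)^p = 8.8328e-15·(5.30053e-10)^3.0000 = 8.8328e-15·1.48922e-28 ≈ 1.315e-42.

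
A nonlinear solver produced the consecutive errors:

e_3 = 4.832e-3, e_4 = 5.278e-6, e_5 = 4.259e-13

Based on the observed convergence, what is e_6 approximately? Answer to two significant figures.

First estimate the order: p ≈ ln(e_5/e_4) / ln(e_4/e_3) = ln(4.259e-13/5.278e-6)/ln(5.278e-6/4.832e-3) = ln(8.06934e-08)/ln(0.0010923) ≈ 2.3950.
Then e_6 ≈ e_5·(e_5/e_4)^p = 4.259e-13·(8.06934e-08)^2.3950 = 4.259e-13·1.02773e-17 ≈ 4.377e-30.

4.4e-30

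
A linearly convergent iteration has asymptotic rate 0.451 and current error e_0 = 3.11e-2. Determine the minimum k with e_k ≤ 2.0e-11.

After k steps, e_k ≈ 3.11e-2·0.451^k.
Need 0.451^k ≤ 2.0e-11/3.11e-2 = 6.43087e-10.
k ≥ ln(6.43087e-10)/ln(0.451) = -21.1647/-0.79629 = 26.579.
Smallest integer k = 27.

27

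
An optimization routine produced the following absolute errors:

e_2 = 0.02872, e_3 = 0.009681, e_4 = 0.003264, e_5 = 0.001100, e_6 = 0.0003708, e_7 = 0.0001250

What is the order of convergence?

1

Consecutive ratios: e_7/e_6 = 0.0001250/0.0003708 = 0.337109, e_6/e_5 = 0.0003708/0.001100 = 0.337091.
p ≈ ln(0.337109)/ln(0.337091) = -1.0873/-1.0874 ≈ 1.00.
So the convergence is linear (order 1).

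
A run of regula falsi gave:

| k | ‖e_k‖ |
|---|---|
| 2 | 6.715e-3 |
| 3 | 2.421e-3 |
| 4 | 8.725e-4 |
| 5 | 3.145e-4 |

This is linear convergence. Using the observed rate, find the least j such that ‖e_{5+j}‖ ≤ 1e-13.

22

Rate ρ ≈ ‖e_5‖/‖e_4‖ = 3.145e-4/8.725e-4 = 0.3605.
After j more steps, ‖e_{5+j}‖ ≈ 3.145e-4·ρ^j; need ρ^j ≤ 1e-13/3.145e-4 = 3.17965e-10.
j ≥ ln(3.17965e-10)/ln(0.3605) = -21.8691/-1.02026 = 21.435.
So 22 more iterations are needed.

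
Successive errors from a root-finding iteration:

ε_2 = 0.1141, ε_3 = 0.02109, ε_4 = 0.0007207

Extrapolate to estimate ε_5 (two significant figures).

First estimate the order: p ≈ ln(ε_4/ε_3) / ln(ε_3/ε_2) = ln(0.0007207/0.02109)/ln(0.02109/0.1141) = ln(0.0341726)/ln(0.184838) ≈ 1.9999.
Then ε_5 ≈ ε_4·(ε_4/ε_3)^p = 0.0007207·(0.0341726)^1.9999 = 0.0007207·0.00116816 ≈ 8.419e-07.

8.4e-7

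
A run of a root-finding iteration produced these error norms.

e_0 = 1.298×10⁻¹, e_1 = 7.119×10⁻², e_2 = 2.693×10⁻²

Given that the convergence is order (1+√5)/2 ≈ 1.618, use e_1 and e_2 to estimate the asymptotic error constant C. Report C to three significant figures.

C ≈ e_2 / e_1^1.618
  = 2.693×10⁻² / (7.119×10⁻²)^1.618
  = 2.693×10⁻² / 0.0139064 ≈ 1.9365

1.94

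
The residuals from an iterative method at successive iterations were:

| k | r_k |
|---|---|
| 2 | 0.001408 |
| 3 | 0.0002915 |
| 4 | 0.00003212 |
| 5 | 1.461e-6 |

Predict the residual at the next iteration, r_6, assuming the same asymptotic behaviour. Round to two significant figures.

First estimate the order: p ≈ ln(r_5/r_4) / ln(r_4/r_3) = ln(1.461e-6/0.00003212)/ln(0.00003212/0.0002915) = ln(0.0454857)/ln(0.110189) ≈ 1.4012.
Then r_6 ≈ r_5·(r_5/r_4)^p = 1.461e-6·(0.0454857)^1.4012 = 1.461e-6·0.0131648 ≈ 1.923e-08.

1.9e-8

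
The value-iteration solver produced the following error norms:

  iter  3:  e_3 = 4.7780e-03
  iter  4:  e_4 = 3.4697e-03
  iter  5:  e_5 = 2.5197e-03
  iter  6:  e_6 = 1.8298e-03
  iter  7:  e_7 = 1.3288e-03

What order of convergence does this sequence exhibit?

Consecutive ratios: e_7/e_6 = 1.3288e-03/1.8298e-03 = 0.7262, e_6/e_5 = 1.8298e-03/2.5197e-03 = 0.726198.
p ≈ ln(0.7262)/ln(0.726198) = -0.3199/-0.3199 ≈ 1.00.
So the convergence is linear (order 1).

1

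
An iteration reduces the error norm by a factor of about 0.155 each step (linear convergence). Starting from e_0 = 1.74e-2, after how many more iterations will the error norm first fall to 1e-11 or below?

12

After k steps, e_k ≈ 1.74e-2·0.155^k.
Need 0.155^k ≤ 1e-11/1.74e-2 = 5.74713e-10.
k ≥ ln(5.74713e-10)/ln(0.155) = -21.2772/-1.86433 = 11.413.
Smallest integer k = 12.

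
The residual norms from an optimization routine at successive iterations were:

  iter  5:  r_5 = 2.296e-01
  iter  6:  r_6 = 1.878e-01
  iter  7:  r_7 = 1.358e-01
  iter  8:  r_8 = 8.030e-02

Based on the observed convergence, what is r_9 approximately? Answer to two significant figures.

First estimate the order: p ≈ ln(r_8/r_7) / ln(r_7/r_6) = ln(8.030e-02/1.358e-01)/ln(1.358e-01/1.878e-01) = ln(0.591311)/ln(0.72311) ≈ 1.6207.
Then r_9 ≈ r_8·(r_8/r_7)^p = 8.030e-02·(0.591311)^1.6207 = 8.030e-02·0.426758 ≈ 0.03427.

3.4e-2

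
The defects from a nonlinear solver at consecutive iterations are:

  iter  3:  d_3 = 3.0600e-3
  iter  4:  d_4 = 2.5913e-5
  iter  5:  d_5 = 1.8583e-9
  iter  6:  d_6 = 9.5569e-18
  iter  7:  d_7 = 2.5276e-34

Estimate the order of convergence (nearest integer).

2

Consecutive ratios: d_7/d_6 = 2.5276e-34/9.5569e-18 = 2.64479e-17, d_6/d_5 = 9.5569e-18/1.8583e-9 = 5.14282e-09.
p ≈ ln(2.64479e-17)/ln(5.14282e-09) = -38.1714/-19.0857 ≈ 2.00.
So the convergence is quadratic (order 2).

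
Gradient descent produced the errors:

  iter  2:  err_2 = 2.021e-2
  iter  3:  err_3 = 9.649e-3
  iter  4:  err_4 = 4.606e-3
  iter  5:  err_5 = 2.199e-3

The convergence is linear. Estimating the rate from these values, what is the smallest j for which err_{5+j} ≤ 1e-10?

Rate ρ ≈ err_5/err_4 = 2.199e-3/4.606e-3 = 0.4774.
After j more steps, err_{5+j} ≈ 2.199e-3·ρ^j; need ρ^j ≤ 1e-10/2.199e-3 = 4.54752e-08.
j ≥ ln(4.54752e-08)/ln(0.4774) = -16.9061/-0.73940 = 22.865.
So 23 more iterations are needed.

23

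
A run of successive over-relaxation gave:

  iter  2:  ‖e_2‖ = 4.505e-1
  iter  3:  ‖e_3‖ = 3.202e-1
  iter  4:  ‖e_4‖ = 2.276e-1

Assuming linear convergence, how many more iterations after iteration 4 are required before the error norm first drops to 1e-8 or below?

50

Rate ρ ≈ ‖e_4‖/‖e_3‖ = 2.276e-1/3.202e-1 = 0.7108.
After j more steps, ‖e_{4+j}‖ ≈ 2.276e-1·ρ^j; need ρ^j ≤ 1e-8/2.276e-1 = 4.39367e-08.
j ≥ ln(4.39367e-08)/ln(0.7108) = -16.9405/-0.34136 = 49.626.
So 50 more iterations are needed.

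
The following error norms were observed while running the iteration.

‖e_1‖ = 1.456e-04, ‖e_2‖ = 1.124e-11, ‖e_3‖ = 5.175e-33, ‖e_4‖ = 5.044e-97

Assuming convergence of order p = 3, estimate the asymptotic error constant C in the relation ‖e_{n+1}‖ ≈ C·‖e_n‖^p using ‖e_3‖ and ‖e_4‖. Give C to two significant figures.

C ≈ ‖e_4‖ / ‖e_3‖^3
  = 5.044e-97 / (5.175e-33)^3
  = 5.044e-97 / 1.3859e-97 ≈ 3.6395

3.6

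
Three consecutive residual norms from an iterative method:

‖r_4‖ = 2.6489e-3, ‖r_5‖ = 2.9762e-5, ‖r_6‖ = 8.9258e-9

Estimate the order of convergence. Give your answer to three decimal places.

p ≈ ln(‖r_6‖/‖r_5‖) / ln(‖r_5‖/‖r_4‖)
  = ln(8.9258e-9/2.9762e-5) / ln(2.9762e-5/2.6489e-3)
  = ln(0.000299906) / ln(0.0112356)
  = -8.112041 / -4.488668 ≈ 1.807227

1.807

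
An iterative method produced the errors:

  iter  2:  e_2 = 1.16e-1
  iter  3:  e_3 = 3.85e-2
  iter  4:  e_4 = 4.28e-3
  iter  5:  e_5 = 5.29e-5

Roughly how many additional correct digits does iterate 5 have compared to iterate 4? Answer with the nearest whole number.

2

Digits gained ≈ log₁₀(e_4/e_5) = log₁₀(4.28e-3/5.29e-5) = log₁₀(80.9074) ≈ 1.908.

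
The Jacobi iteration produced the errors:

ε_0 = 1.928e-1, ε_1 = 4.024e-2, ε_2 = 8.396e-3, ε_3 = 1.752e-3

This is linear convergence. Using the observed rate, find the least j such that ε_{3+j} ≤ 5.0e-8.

7

Rate ρ ≈ ε_3/ε_2 = 1.752e-3/8.396e-3 = 0.2087.
After j more steps, ε_{3+j} ≈ 1.752e-3·ρ^j; need ρ^j ≤ 5.0e-8/1.752e-3 = 2.85388e-05.
j ≥ ln(2.85388e-05)/ln(0.2087) = -10.4642/-1.56686 = 6.678.
So 7 more iterations are needed.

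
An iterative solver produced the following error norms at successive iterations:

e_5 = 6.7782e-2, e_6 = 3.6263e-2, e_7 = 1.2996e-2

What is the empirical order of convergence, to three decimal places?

p ≈ ln(e_7/e_6) / ln(e_6/e_5)
  = ln(1.2996e-2/3.6263e-2) / ln(3.6263e-2/6.7782e-2)
  = ln(0.358382) / ln(0.534995)
  = -1.026156 / -0.625498 ≈ 1.640542

1.641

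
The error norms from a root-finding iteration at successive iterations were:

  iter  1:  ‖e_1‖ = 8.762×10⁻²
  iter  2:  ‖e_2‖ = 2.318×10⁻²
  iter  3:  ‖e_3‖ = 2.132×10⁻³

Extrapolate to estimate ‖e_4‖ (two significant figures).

First estimate the order: p ≈ ln(‖e_3‖/‖e_2‖) / ln(‖e_2‖/‖e_1‖) = ln(2.132×10⁻³/2.318×10⁻²)/ln(2.318×10⁻²/8.762×10⁻²) = ln(0.0919758)/ln(0.264551) ≈ 1.7945.
Then ‖e_4‖ ≈ ‖e_3‖·(‖e_3‖/‖e_2‖)^p = 2.132×10⁻³·(0.0919758)^1.7945 = 2.132×10⁻³·0.0138138 ≈ 2.945e-05.

2.9e-5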